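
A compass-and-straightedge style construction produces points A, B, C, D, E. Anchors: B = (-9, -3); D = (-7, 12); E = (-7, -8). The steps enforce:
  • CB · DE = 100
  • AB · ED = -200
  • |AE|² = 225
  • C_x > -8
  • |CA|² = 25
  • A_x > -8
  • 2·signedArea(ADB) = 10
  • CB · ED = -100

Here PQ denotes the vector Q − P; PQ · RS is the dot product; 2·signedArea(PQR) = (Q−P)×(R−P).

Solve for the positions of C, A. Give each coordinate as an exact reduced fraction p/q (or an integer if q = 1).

A = (-7, 7)
C = (-7, 2)

1. C_y = 2  [CB · ED = -100]
2. A_x = -7  [2·signedArea(ADB) = 10 ∩ AB · ED = -200]
3. A_y = 7  [2·signedArea(ADB) = 10 ∩ AB · ED = -200]
   → A = (-7, 7)
4. C_x = -7  [|CA|² = 25]
   → C = (-7, 2)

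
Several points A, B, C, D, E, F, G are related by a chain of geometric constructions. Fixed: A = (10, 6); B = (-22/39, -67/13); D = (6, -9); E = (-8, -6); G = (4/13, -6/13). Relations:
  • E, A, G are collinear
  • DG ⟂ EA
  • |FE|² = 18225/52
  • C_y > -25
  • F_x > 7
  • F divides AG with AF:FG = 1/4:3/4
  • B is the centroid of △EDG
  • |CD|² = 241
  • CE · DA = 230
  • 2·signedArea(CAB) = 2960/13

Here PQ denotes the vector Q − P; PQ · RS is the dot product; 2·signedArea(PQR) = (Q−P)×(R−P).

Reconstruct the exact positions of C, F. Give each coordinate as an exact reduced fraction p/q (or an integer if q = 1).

1. C_x = 2  [2·signedArea(CAB) = 2960/13 ∩ CE · DA = 230]
2. C_y = -24  [2·signedArea(CAB) = 2960/13 ∩ CE · DA = 230]
   → C = (2, -24)
3. F_x = 197/26  [F divides AG with AF:FG = 1/4:3/4]
4. F_y = 57/13  [F divides AG with AF:FG = 1/4:3/4]
   → F = (197/26, 57/13)

C = (2, -24)
F = (197/26, 57/13)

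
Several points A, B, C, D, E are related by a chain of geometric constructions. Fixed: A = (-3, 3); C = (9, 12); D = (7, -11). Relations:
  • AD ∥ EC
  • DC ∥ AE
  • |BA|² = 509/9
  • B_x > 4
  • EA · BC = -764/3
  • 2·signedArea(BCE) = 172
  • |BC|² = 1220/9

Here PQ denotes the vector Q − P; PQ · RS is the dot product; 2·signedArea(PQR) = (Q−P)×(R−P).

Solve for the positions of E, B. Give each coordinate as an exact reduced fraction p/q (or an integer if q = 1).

1. E_x = -1  [AD ∥ EC ∩ DC ∥ AE]
2. E_y = 26  [AD ∥ EC ∩ DC ∥ AE]
   → E = (-1, 26)
3. B_x = 13/3  [2·signedArea(BCE) = 172 ∩ EA · BC = -764/3]
4. B_y = 4/3  [2·signedArea(BCE) = 172 ∩ EA · BC = -764/3]
   → B = (13/3, 4/3)

B = (13/3, 4/3)
E = (-1, 26)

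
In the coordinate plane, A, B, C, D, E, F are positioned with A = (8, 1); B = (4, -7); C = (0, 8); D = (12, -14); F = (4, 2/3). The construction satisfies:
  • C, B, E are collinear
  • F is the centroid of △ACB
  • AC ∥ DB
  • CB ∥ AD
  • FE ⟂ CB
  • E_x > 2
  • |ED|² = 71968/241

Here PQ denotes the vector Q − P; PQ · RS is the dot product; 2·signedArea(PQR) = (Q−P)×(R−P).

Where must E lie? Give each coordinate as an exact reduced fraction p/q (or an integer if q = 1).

1. E_x = 504/241  [C, B, E are collinear ∩ FE ⟂ CB]
2. E_y = 38/241  [C, B, E are collinear ∩ FE ⟂ CB]
   → E = (504/241, 38/241)

E = (504/241, 38/241)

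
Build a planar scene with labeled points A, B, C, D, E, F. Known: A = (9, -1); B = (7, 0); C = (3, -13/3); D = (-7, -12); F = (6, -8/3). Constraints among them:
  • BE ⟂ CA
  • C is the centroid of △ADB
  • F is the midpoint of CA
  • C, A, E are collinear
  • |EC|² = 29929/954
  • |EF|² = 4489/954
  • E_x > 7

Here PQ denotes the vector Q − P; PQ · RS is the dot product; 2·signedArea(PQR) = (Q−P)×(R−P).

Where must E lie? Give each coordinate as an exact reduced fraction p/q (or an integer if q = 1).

1. E_x = 837/106  [C, A, E are collinear ∩ BE ⟂ CA]
2. E_y = -171/106  [C, A, E are collinear ∩ BE ⟂ CA]
   → E = (837/106, -171/106)

E = (837/106, -171/106)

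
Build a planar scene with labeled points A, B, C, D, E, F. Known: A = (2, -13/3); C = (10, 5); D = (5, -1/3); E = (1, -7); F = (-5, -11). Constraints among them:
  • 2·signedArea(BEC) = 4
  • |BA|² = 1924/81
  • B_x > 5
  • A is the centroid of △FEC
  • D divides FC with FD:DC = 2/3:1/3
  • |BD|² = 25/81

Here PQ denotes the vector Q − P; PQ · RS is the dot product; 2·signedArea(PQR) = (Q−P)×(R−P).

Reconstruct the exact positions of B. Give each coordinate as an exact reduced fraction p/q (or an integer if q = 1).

1. B_x = 16/3  [line -12·x + 9·y + 71 = 0 ∩ |BA|² = 1924/81]
2. B_y = -7/9  [line -12·x + 9·y + 71 = 0 ∩ |BA|² = 1924/81]
   → B = (16/3, -7/9)

B = (16/3, -7/9)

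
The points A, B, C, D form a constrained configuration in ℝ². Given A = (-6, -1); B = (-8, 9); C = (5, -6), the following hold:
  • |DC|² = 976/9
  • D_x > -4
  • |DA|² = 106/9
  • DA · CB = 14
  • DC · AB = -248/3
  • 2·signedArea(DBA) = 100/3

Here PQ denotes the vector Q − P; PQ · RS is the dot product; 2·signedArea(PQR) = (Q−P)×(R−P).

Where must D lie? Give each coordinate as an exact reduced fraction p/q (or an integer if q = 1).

D = (-3, 2/3)

1. D_x = -3  [DC · AB = -248/3 ∩ 2·signedArea(DBA) = 100/3]
2. D_y = 2/3  [DC · AB = -248/3 ∩ 2·signedArea(DBA) = 100/3]
   → D = (-3, 2/3)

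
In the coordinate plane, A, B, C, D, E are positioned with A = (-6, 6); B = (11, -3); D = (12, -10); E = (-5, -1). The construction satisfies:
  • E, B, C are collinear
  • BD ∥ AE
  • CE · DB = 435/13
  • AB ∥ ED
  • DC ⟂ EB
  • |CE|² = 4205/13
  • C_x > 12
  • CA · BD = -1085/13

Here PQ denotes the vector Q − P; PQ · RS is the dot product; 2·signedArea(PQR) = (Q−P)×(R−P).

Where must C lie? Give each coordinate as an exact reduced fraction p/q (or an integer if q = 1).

C = (167/13, -42/13)

1. C_x = 167/13  [E, B, C are collinear ∩ DC ⟂ EB]
2. C_y = -42/13  [E, B, C are collinear ∩ DC ⟂ EB]
   → C = (167/13, -42/13)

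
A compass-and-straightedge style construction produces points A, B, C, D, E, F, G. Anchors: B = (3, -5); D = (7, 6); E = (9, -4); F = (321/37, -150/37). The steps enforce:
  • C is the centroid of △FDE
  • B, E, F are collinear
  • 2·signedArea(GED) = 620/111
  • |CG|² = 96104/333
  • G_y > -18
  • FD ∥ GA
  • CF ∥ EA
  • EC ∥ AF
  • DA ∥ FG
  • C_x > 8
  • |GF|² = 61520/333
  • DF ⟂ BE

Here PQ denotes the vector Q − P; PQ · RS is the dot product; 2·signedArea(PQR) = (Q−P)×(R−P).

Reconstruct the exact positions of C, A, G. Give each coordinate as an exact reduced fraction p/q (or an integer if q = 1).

1. C_x = 913/111  [C is the centroid of △FDE]
2. C_y = -76/111  [C is the centroid of △FDE]
   → C = (913/111, -76/111)
3. A_x = 1049/111  [EC ∥ AF ∩ CF ∥ EA]
4. A_y = -818/111  [EC ∥ AF ∩ CF ∥ EA]
   → A = (1049/111, -818/111)
5. G_x = 1235/111  [FD ∥ GA ∩ DA ∥ FG]
6. G_y = -1934/111  [FD ∥ GA ∩ DA ∥ FG]
   → G = (1235/111, -1934/111)

A = (1049/111, -818/111)
C = (913/111, -76/111)
G = (1235/111, -1934/111)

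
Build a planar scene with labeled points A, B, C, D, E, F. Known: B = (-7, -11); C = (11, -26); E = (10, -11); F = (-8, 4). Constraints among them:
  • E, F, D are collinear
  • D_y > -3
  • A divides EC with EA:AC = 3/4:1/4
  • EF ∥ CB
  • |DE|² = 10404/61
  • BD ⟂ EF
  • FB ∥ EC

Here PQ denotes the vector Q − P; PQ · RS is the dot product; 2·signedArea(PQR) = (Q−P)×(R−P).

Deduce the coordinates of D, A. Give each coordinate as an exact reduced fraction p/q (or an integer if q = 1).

A = (43/4, -89/4)
D = (-2/61, -161/61)

1. D_x = -2/61  [E, F, D are collinear ∩ BD ⟂ EF]
2. D_y = -161/61  [E, F, D are collinear ∩ BD ⟂ EF]
   → D = (-2/61, -161/61)
3. A_x = 43/4  [A divides EC with EA:AC = 3/4:1/4]
4. A_y = -89/4  [A divides EC with EA:AC = 3/4:1/4]
   → A = (43/4, -89/4)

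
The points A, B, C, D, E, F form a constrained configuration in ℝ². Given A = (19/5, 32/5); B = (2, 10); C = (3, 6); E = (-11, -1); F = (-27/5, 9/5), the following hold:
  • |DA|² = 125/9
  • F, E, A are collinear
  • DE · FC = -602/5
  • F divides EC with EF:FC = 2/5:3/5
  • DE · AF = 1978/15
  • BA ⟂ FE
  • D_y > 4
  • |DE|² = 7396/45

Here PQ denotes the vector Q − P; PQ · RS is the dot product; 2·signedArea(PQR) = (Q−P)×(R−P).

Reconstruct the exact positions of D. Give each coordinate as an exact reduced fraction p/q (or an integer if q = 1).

D = (7/15, 71/15)

1. D_x = 7/15  [line -42/5·x + -21/5·y + 119/5 = 0 ∩ |DA|² = 125/9]
2. D_y = 71/15  [line -42/5·x + -21/5·y + 119/5 = 0 ∩ |DA|² = 125/9]
   → D = (7/15, 71/15)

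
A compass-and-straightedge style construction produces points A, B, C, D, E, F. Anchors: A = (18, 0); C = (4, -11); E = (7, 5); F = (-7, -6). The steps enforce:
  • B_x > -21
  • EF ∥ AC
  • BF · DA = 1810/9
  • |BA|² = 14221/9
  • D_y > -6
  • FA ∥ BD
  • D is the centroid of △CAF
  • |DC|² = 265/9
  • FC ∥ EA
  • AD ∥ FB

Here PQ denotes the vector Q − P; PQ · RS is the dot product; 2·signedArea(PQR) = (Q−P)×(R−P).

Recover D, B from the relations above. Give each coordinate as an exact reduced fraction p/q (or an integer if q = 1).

B = (-20, -35/3)
D = (5, -17/3)

1. D_x = 5  [D is the centroid of △CAF]
2. D_y = -17/3  [D is the centroid of △CAF]
   → D = (5, -17/3)
3. B_x = -20  [FA ∥ BD ∩ AD ∥ FB]
4. B_y = -35/3  [FA ∥ BD ∩ AD ∥ FB]
   → B = (-20, -35/3)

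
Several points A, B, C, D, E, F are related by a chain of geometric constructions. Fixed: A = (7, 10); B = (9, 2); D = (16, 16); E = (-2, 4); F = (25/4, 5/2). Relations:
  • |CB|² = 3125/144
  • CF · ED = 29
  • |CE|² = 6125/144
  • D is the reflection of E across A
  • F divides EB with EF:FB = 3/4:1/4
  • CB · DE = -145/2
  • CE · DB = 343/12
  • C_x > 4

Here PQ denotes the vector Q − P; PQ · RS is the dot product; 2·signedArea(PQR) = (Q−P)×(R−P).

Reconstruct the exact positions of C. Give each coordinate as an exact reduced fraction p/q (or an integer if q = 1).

1. C_x = 53/12  [CF · ED = 29 ∩ CE · DB = 343/12]
2. C_y = 17/6  [CF · ED = 29 ∩ CE · DB = 343/12]
   → C = (53/12, 17/6)

C = (53/12, 17/6)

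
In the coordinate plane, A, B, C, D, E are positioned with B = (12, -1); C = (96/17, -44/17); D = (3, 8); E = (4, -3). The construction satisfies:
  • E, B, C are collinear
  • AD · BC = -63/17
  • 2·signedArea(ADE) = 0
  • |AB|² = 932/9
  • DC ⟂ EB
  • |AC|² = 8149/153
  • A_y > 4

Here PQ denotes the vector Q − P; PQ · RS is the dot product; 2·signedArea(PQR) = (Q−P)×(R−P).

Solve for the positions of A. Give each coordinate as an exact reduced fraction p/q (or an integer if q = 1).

1. A_x = 10/3  [2·signedArea(ADE) = 0 ∩ AD · BC = -63/17]
2. A_y = 13/3  [2·signedArea(ADE) = 0 ∩ AD · BC = -63/17]
   → A = (10/3, 13/3)

A = (10/3, 13/3)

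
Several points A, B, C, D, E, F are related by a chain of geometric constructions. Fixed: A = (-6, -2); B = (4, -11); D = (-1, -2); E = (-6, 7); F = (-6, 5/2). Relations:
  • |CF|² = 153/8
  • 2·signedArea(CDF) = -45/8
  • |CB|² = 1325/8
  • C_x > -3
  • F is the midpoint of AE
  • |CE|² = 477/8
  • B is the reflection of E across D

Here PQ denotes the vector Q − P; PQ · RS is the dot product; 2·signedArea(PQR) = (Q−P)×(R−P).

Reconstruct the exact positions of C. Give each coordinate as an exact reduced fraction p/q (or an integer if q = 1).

C = (-9/4, 1/4)

1. C_x = -9/4  [line -9/2·x + -5·y + -71/8 = 0 ∩ |CE|² = 477/8]
2. C_y = 1/4  [line -9/2·x + -5·y + -71/8 = 0 ∩ |CE|² = 477/8]
   → C = (-9/4, 1/4)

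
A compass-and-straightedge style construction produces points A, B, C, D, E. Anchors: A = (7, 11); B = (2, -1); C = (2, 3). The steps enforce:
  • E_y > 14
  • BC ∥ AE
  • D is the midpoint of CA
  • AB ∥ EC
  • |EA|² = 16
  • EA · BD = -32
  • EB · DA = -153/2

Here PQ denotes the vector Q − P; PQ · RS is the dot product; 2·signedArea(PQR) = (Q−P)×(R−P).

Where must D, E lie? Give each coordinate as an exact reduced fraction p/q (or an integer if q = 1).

D = (9/2, 7)
E = (7, 15)

1. D_x = 9/2  [D is the midpoint of CA]
2. D_y = 7  [D is the midpoint of CA]
   → D = (9/2, 7)
3. E_x = 7  [AB ∥ EC ∩ BC ∥ AE]
4. E_y = 15  [AB ∥ EC ∩ BC ∥ AE]
   → E = (7, 15)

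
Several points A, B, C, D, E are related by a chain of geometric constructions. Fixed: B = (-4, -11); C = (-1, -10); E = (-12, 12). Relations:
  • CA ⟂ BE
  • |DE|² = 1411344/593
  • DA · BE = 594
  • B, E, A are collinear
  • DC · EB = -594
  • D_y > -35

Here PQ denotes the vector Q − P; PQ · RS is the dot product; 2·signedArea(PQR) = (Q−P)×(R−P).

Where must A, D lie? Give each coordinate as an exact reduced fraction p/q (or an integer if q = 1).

A = (-2364/593, -6546/593)
D = (2388/593, -20208/593)

1. A_x = -2364/593  [B, E, A are collinear ∩ CA ⟂ BE]
2. A_y = -6546/593  [B, E, A are collinear ∩ CA ⟂ BE]
   → A = (-2364/593, -6546/593)
3. D_x = 2388/593  [line 8·x + -23·y + -816 = 0 ∩ |DE|² = 1411344/593]
4. D_y = -20208/593  [line 8·x + -23·y + -816 = 0 ∩ |DE|² = 1411344/593]
   → D = (2388/593, -20208/593)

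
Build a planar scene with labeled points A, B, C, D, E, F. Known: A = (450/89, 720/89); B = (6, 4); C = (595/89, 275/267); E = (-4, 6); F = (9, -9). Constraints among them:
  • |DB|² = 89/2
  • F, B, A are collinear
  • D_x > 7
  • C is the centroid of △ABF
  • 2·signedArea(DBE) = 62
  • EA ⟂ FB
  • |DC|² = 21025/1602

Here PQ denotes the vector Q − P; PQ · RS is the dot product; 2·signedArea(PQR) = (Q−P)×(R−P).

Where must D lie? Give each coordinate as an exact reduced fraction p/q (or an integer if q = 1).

D = (15/2, -5/2)

1. D_x = 15/2  [line -2·x + -10·y + -10 = 0 ∩ |DC|² = 21025/1602]
2. D_y = -5/2  [line -2·x + -10·y + -10 = 0 ∩ |DC|² = 21025/1602]
   → D = (15/2, -5/2)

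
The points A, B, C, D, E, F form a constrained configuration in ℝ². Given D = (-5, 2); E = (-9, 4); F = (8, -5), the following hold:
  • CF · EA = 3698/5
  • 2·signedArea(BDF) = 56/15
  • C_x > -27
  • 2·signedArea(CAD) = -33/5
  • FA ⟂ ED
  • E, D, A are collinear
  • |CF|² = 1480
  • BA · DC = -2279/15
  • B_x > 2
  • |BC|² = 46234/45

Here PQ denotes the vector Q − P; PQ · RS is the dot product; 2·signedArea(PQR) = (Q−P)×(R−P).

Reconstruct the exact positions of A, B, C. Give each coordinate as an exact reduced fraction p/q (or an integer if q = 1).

1. A_x = 41/5  [E, D, A are collinear ∩ FA ⟂ ED]
2. A_y = -23/5  [E, D, A are collinear ∩ FA ⟂ ED]
   → A = (41/5, -23/5)
3. C_x = -26  [CF · EA = 3698/5 ∩ 2·signedArea(CAD) = -33/5]
4. C_y = 13  [CF · EA = 3698/5 ∩ 2·signedArea(CAD) = -33/5]
   → C = (-26, 13)
5. B_x = 37/15  [BA · DC = -2279/15 ∩ 2·signedArea(BDF) = 56/15]
6. B_y = -26/15  [BA · DC = -2279/15 ∩ 2·signedArea(BDF) = 56/15]
   → B = (37/15, -26/15)

A = (41/5, -23/5)
B = (37/15, -26/15)
C = (-26, 13)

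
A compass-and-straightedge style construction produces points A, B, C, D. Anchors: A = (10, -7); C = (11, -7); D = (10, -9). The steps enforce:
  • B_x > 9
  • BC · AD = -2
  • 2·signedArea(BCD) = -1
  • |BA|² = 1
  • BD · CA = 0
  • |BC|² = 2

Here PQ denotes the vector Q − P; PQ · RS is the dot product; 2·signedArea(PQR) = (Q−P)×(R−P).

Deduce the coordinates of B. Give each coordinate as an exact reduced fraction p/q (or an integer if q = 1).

B = (10, -8)

1. B_x = 10  [BD · CA = 0 ∩ BC · AD = -2]
2. B_y = -8  [BD · CA = 0 ∩ BC · AD = -2]
   → B = (10, -8)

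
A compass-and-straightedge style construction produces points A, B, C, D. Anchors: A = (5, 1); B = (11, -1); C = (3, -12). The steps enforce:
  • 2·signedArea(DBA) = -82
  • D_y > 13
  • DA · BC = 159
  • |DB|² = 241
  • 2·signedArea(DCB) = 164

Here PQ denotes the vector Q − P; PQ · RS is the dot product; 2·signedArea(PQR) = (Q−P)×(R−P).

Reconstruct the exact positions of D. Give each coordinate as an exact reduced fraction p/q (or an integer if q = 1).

D = (7, 14)

1. D_x = 7  [2·signedArea(DBA) = -82 ∩ 2·signedArea(DCB) = 164]
2. D_y = 14  [2·signedArea(DBA) = -82 ∩ 2·signedArea(DCB) = 164]
   → D = (7, 14)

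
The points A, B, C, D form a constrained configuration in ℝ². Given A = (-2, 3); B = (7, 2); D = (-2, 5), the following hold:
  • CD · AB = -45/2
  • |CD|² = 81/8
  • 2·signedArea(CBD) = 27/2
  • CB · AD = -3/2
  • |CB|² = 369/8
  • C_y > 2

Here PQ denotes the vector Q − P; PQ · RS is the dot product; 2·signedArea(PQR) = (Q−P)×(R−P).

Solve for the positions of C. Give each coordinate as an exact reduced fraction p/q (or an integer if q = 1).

1. C_x = 1/4  [2·signedArea(CBD) = 27/2 ∩ CD · AB = -45/2]
2. C_y = 11/4  [2·signedArea(CBD) = 27/2 ∩ CD · AB = -45/2]
   → C = (1/4, 11/4)

C = (1/4, 11/4)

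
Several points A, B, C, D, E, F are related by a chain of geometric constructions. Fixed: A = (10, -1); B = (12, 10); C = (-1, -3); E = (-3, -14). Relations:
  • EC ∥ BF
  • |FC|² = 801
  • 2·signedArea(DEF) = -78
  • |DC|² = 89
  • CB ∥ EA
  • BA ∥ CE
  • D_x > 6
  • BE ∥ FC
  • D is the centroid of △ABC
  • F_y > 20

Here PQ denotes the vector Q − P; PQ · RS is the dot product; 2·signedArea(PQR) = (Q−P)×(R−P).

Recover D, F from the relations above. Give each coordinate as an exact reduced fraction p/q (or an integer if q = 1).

1. D_x = 7  [D is the centroid of △ABC]
2. D_y = 2  [D is the centroid of △ABC]
   → D = (7, 2)
3. F_x = 14  [BE ∥ FC ∩ EC ∥ BF]
4. F_y = 21  [BE ∥ FC ∩ EC ∥ BF]
   → F = (14, 21)

D = (7, 2)
F = (14, 21)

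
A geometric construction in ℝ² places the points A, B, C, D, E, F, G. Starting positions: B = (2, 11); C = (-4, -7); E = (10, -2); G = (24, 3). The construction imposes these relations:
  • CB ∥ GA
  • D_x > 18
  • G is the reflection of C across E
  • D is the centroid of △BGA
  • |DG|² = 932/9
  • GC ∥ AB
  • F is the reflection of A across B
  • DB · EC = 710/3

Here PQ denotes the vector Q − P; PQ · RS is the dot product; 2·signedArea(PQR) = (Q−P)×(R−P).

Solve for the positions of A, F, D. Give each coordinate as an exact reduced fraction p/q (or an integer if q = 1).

A = (30, 21)
D = (56/3, 35/3)
F = (-26, 1)

1. A_x = 30  [GC ∥ AB ∩ CB ∥ GA]
2. A_y = 21  [GC ∥ AB ∩ CB ∥ GA]
   → A = (30, 21)
3. F_x = -26  [F is the reflection of A across B]
4. F_y = 1  [F is the reflection of A across B]
   → F = (-26, 1)
5. D_x = 56/3  [D is the centroid of △BGA]
6. D_y = 35/3  [D is the centroid of △BGA]
   → D = (56/3, 35/3)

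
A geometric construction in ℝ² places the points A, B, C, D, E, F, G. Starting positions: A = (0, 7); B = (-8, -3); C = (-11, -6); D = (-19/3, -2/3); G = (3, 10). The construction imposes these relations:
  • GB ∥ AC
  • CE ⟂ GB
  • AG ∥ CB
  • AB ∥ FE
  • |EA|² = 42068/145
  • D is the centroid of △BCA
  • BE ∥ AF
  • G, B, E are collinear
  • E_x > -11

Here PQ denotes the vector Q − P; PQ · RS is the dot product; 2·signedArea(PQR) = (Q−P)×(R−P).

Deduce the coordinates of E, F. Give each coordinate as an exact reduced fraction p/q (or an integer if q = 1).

E = (-1556/145, -903/145)
F = (-396/145, 547/145)

1. E_x = -1556/145  [G, B, E are collinear ∩ CE ⟂ GB]
2. E_y = -903/145  [G, B, E are collinear ∩ CE ⟂ GB]
   → E = (-1556/145, -903/145)
3. F_x = -396/145  [AB ∥ FE ∩ BE ∥ AF]
4. F_y = 547/145  [AB ∥ FE ∩ BE ∥ AF]
   → F = (-396/145, 547/145)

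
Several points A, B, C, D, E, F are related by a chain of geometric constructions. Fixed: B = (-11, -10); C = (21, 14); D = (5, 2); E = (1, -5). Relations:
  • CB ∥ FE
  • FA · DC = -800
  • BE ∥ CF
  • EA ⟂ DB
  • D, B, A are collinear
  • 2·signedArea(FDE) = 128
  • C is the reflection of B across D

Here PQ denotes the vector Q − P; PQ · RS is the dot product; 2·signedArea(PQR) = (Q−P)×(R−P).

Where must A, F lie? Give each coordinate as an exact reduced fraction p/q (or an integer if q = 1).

1. A_x = -23/25  [D, B, A are collinear ∩ EA ⟂ DB]
2. A_y = -61/25  [D, B, A are collinear ∩ EA ⟂ DB]
   → A = (-23/25, -61/25)
3. F_x = 33  [CB ∥ FE ∩ BE ∥ CF]
4. F_y = 19  [CB ∥ FE ∩ BE ∥ CF]
   → F = (33, 19)

A = (-23/25, -61/25)
F = (33, 19)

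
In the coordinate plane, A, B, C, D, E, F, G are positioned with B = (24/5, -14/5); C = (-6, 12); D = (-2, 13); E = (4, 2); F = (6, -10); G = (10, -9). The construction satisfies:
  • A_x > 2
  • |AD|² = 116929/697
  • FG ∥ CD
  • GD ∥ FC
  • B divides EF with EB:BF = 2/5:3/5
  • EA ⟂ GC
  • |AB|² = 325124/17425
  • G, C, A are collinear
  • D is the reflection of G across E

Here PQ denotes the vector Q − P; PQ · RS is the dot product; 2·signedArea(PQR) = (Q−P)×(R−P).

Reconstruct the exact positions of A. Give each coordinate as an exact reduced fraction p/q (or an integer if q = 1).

1. A_x = 1738/697  [G, C, A are collinear ∩ EA ⟂ GC]
2. A_y = 594/697  [G, C, A are collinear ∩ EA ⟂ GC]
   → A = (1738/697, 594/697)

A = (1738/697, 594/697)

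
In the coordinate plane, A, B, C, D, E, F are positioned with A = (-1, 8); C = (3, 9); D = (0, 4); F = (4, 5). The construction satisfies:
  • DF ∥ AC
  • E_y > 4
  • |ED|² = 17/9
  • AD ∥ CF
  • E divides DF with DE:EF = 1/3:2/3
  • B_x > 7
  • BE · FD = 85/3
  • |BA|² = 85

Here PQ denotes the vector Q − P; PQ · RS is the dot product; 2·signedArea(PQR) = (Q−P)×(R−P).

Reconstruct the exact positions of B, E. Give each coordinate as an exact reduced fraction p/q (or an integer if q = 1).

B = (8, 6)
E = (4/3, 13/3)

1. E_x = 4/3  [E divides DF with DE:EF = 1/3:2/3]
2. E_y = 13/3  [E divides DF with DE:EF = 1/3:2/3]
   → E = (4/3, 13/3)
3. B_x = 8  [line 4·x + 1·y + -38 = 0 ∩ |BA|² = 85]
4. B_y = 6  [line 4·x + 1·y + -38 = 0 ∩ |BA|² = 85]
   → B = (8, 6)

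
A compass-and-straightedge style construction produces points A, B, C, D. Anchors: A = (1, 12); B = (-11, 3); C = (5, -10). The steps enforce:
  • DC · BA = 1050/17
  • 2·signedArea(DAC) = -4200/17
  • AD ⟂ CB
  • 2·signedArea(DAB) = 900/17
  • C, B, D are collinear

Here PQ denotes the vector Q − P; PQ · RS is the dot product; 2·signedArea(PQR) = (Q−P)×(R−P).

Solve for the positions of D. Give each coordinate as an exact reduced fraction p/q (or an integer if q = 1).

1. D_x = -139/17  [C, B, D are collinear ∩ AD ⟂ CB]
2. D_y = 12/17  [C, B, D are collinear ∩ AD ⟂ CB]
   → D = (-139/17, 12/17)

D = (-139/17, 12/17)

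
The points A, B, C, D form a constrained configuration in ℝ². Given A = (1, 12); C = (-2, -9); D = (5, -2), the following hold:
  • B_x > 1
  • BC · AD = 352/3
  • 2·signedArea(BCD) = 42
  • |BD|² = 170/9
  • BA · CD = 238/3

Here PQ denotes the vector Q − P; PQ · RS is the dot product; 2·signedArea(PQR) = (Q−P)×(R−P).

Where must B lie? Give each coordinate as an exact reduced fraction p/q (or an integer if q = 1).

B = (4/3, 1/3)

1. B_x = 4/3  [2·signedArea(BCD) = 42 ∩ BC · AD = 352/3]
2. B_y = 1/3  [2·signedArea(BCD) = 42 ∩ BC · AD = 352/3]
   → B = (4/3, 1/3)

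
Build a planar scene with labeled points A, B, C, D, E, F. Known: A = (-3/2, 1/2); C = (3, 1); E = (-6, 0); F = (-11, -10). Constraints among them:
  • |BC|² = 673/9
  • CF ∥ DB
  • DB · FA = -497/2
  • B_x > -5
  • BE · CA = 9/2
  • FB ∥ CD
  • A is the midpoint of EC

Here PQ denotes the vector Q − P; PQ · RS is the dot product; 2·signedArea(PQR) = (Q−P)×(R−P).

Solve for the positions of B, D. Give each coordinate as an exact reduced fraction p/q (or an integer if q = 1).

B = (-14/3, -3)
D = (28/3, 8)

1. B_x = -14/3  [line 9/2·x + 1/2·y + 45/2 = 0 ∩ |BC|² = 673/9]
2. B_y = -3  [line 9/2·x + 1/2·y + 45/2 = 0 ∩ |BC|² = 673/9]
   → B = (-14/3, -3)
3. D_x = 28/3  [CF ∥ DB ∩ FB ∥ CD]
4. D_y = 8  [CF ∥ DB ∩ FB ∥ CD]
   → D = (28/3, 8)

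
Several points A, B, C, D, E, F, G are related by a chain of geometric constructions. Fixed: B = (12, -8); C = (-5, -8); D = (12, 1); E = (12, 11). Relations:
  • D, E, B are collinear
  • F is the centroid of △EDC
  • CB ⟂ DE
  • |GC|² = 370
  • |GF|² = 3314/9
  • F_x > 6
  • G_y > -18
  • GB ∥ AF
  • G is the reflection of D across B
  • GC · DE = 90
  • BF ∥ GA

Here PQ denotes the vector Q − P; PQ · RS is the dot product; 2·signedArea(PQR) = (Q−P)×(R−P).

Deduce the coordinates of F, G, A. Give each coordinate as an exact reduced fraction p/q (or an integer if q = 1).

1. F_x = 19/3  [F is the centroid of △EDC]
2. F_y = 4/3  [F is the centroid of △EDC]
   → F = (19/3, 4/3)
3. G_x = 12  [G is the reflection of D across B]
4. G_y = -17  [G is the reflection of D across B]
   → G = (12, -17)
5. A_x = 19/3  [GB ∥ AF ∩ BF ∥ GA]
6. A_y = -23/3  [GB ∥ AF ∩ BF ∥ GA]
   → A = (19/3, -23/3)

A = (19/3, -23/3)
F = (19/3, 4/3)
G = (12, -17)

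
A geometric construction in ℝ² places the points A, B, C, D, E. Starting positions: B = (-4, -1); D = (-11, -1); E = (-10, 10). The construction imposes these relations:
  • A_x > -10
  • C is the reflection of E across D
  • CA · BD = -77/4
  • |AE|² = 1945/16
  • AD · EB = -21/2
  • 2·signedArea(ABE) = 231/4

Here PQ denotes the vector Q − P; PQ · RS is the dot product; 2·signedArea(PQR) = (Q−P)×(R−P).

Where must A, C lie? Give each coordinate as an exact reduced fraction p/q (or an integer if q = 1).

1. A_x = -37/4  [2·signedArea(ABE) = 231/4 ∩ AD · EB = -21/2]
2. A_y = -1  [2·signedArea(ABE) = 231/4 ∩ AD · EB = -21/2]
   → A = (-37/4, -1)
3. C_x = -12  [C is the reflection of E across D]
4. C_y = -12  [C is the reflection of E across D]
   → C = (-12, -12)

A = (-37/4, -1)
C = (-12, -12)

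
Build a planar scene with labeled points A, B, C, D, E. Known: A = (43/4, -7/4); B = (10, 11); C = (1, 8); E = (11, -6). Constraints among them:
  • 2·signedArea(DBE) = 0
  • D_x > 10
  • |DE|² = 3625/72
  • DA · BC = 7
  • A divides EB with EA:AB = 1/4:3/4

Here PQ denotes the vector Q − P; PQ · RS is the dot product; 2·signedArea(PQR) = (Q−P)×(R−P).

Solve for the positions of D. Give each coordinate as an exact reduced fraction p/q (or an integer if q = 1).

D = (127/12, 13/12)

1. D_x = 127/12  [2·signedArea(DBE) = 0 ∩ DA · BC = 7]
2. D_y = 13/12  [2·signedArea(DBE) = 0 ∩ DA · BC = 7]
   → D = (127/12, 13/12)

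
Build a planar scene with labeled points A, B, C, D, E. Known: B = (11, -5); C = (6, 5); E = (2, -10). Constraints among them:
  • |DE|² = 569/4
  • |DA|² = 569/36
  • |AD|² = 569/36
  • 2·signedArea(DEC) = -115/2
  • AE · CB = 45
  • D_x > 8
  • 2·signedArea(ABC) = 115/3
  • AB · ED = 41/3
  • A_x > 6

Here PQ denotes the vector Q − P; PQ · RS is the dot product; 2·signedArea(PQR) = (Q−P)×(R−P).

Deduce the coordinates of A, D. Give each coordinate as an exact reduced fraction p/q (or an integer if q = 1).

A = (19/3, -10/3)
D = (17/2, 0)

1. A_x = 19/3  [2·signedArea(ABC) = 115/3 ∩ AE · CB = 45]
2. A_y = -10/3  [2·signedArea(ABC) = 115/3 ∩ AE · CB = 45]
   → A = (19/3, -10/3)
3. D_x = 17/2  [AB · ED = 41/3 ∩ 2·signedArea(DEC) = -115/2]
4. D_y = 0  [AB · ED = 41/3 ∩ 2·signedArea(DEC) = -115/2]
   → D = (17/2, 0)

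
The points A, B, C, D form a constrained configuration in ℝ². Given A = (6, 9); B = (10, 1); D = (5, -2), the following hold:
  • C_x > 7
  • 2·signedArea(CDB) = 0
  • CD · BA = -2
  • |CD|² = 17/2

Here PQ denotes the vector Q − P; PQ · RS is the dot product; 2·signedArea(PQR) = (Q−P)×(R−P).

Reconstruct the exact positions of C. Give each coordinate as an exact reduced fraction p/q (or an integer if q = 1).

1. C_x = 15/2  [2·signedArea(CDB) = 0 ∩ CD · BA = -2]
2. C_y = -1/2  [2·signedArea(CDB) = 0 ∩ CD · BA = -2]
   → C = (15/2, -1/2)

C = (15/2, -1/2)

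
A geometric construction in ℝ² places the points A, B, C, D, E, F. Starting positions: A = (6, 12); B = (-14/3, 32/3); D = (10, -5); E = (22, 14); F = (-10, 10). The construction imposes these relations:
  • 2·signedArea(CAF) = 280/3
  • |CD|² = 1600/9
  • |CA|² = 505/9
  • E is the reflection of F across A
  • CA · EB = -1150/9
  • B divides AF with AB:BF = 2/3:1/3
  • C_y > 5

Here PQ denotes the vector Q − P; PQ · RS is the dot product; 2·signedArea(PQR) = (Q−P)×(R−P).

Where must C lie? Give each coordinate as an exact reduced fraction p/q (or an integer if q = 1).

C = (2, 17/3)

1. C_x = 2  [2·signedArea(CAF) = 280/3 ∩ CA · EB = -1150/9]
2. C_y = 17/3  [2·signedArea(CAF) = 280/3 ∩ CA · EB = -1150/9]
   → C = (2, 17/3)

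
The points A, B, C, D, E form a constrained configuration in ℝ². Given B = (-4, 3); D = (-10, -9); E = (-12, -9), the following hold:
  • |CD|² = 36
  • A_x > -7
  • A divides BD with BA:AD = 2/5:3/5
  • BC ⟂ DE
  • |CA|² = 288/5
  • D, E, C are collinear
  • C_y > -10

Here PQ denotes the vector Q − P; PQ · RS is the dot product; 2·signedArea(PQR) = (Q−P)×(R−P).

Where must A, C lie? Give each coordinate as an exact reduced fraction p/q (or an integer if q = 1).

1. A_x = -32/5  [A divides BD with BA:AD = 2/5:3/5]
2. A_y = -9/5  [A divides BD with BA:AD = 2/5:3/5]
   → A = (-32/5, -9/5)
3. C_x = -4  [D, E, C are collinear ∩ BC ⟂ DE]
4. C_y = -9  [D, E, C are collinear ∩ BC ⟂ DE]
   → C = (-4, -9)

A = (-32/5, -9/5)
C = (-4, -9)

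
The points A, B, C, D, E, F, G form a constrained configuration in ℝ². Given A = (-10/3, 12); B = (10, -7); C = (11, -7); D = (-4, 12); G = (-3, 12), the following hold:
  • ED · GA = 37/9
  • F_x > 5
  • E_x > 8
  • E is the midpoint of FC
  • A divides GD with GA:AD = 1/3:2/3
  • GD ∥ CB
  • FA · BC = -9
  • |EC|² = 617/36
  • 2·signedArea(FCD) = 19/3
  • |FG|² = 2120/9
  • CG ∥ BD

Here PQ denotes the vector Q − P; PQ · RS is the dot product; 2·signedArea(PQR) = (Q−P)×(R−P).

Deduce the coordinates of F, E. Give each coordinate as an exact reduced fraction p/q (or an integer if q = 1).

E = (25/3, -23/6)
F = (17/3, -2/3)

1. F_x = 17/3  [2·signedArea(FCD) = 19/3 ∩ FA · BC = -9]
2. F_y = -2/3  [2·signedArea(FCD) = 19/3 ∩ FA · BC = -9]
   → F = (17/3, -2/3)
3. E_x = 25/3  [E is the midpoint of FC]
4. E_y = -23/6  [E is the midpoint of FC]
   → E = (25/3, -23/6)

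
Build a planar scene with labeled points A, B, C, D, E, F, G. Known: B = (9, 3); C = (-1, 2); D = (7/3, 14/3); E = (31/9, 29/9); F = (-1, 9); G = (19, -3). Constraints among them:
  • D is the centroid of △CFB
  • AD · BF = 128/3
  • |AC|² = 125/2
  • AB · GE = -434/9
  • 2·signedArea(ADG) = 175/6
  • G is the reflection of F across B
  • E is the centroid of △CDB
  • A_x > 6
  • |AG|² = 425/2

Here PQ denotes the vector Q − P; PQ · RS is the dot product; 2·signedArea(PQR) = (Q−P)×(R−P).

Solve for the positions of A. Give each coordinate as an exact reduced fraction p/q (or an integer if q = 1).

1. A_x = 13/2  [AB · GE = -434/9 ∩ 2·signedArea(ADG) = 175/6]
2. A_y = 9/2  [AB · GE = -434/9 ∩ 2·signedArea(ADG) = 175/6]
   → A = (13/2, 9/2)

A = (13/2, 9/2)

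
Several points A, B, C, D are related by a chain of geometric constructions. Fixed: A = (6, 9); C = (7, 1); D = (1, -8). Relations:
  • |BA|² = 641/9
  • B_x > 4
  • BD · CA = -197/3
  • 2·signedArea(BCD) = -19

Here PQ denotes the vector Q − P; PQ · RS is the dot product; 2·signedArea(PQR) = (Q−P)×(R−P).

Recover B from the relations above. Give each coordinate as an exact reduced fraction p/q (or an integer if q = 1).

B = (14/3, 2/3)

1. B_x = 14/3  [2·signedArea(BCD) = -19 ∩ BD · CA = -197/3]
2. B_y = 2/3  [2·signedArea(BCD) = -19 ∩ BD · CA = -197/3]
   → B = (14/3, 2/3)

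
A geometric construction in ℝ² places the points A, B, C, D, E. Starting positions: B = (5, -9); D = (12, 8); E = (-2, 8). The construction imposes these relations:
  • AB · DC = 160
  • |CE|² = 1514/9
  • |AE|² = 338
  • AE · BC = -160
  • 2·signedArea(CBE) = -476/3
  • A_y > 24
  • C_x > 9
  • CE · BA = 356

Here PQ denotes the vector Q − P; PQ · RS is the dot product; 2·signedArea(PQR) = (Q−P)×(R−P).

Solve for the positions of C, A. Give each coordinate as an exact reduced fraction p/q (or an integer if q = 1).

1. C_x = 29/3  [line -17·x + -7·y + 542/3 = 0 ∩ |CE|² = 1514/9]
2. C_y = 7/3  [line -17·x + -7·y + 542/3 = 0 ∩ |CE|² = 1514/9]
   → C = (29/3, 7/3)
3. A_x = -9  [AE · BC = -160 ∩ CE · BA = 356]
4. A_y = 25  [AE · BC = -160 ∩ CE · BA = 356]
   → A = (-9, 25)

A = (-9, 25)
C = (29/3, 7/3)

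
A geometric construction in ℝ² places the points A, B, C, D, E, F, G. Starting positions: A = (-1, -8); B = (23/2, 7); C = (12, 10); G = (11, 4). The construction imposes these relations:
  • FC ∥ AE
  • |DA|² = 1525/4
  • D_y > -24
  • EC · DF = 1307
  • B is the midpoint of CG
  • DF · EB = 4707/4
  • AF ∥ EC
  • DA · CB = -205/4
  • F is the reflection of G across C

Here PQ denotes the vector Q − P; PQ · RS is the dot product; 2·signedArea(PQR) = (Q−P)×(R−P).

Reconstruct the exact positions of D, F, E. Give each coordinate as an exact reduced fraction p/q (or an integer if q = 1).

D = (-27/2, -23)
E = (-2, -14)
F = (13, 16)

1. D_x = -27/2  [line 1/2·x + 3·y + 303/4 = 0 ∩ |DA|² = 1525/4]
2. D_y = -23  [line 1/2·x + 3·y + 303/4 = 0 ∩ |DA|² = 1525/4]
   → D = (-27/2, -23)
3. F_x = 13  [F is the reflection of G across C]
4. F_y = 16  [F is the reflection of G across C]
   → F = (13, 16)
5. E_x = -2  [AF ∥ EC ∩ FC ∥ AE]
6. E_y = -14  [AF ∥ EC ∩ FC ∥ AE]
   → E = (-2, -14)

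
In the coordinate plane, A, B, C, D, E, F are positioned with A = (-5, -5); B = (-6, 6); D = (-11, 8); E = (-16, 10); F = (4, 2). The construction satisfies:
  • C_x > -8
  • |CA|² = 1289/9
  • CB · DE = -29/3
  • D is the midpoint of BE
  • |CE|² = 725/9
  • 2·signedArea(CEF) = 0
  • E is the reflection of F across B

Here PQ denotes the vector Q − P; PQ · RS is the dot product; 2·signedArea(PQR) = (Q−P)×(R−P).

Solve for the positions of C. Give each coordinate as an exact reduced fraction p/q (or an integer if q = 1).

1. C_x = -23/3  [2·signedArea(CEF) = 0 ∩ CB · DE = -29/3]
2. C_y = 20/3  [2·signedArea(CEF) = 0 ∩ CB · DE = -29/3]
   → C = (-23/3, 20/3)

C = (-23/3, 20/3)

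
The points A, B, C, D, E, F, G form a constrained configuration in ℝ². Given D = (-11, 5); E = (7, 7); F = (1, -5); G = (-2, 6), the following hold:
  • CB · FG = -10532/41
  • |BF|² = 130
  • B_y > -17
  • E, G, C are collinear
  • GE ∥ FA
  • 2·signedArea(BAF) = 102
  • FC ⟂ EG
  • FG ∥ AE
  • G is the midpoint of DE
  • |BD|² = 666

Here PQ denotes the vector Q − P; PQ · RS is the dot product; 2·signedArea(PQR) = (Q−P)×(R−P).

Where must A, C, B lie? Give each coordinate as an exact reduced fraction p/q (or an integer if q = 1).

A = (10, -4)
B = (4, -16)
C = (-10/41, 254/41)

1. A_x = 10  [FG ∥ AE ∩ GE ∥ FA]
2. A_y = -4  [FG ∥ AE ∩ GE ∥ FA]
   → A = (10, -4)
3. C_x = -10/41  [E, G, C are collinear ∩ FC ⟂ EG]
4. C_y = 254/41  [E, G, C are collinear ∩ FC ⟂ EG]
   → C = (-10/41, 254/41)
5. B_x = 4  [2·signedArea(BAF) = 102 ∩ CB · FG = -10532/41]
6. B_y = -16  [2·signedArea(BAF) = 102 ∩ CB · FG = -10532/41]
   → B = (4, -16)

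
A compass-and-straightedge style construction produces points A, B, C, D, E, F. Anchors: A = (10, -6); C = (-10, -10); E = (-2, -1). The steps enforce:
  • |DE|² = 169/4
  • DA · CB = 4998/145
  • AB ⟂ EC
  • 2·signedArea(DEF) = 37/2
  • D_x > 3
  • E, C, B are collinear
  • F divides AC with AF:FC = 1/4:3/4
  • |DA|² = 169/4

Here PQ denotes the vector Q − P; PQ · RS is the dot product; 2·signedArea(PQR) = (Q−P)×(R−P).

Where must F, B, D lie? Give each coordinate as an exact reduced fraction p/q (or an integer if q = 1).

1. F_x = 5  [F divides AC with AF:FC = 1/4:3/4]
2. F_y = -7  [F divides AC with AF:FC = 1/4:3/4]
   → F = (5, -7)
3. B_x = 118/145  [E, C, B are collinear ∩ AB ⟂ EC]
4. B_y = 314/145  [E, C, B are collinear ∩ AB ⟂ EC]
   → B = (118/145, 314/145)
5. D_x = 4  [2·signedArea(DEF) = 37/2 ∩ DA · CB = 4998/145]
6. D_y = -7/2  [2·signedArea(DEF) = 37/2 ∩ DA · CB = 4998/145]
   → D = (4, -7/2)

B = (118/145, 314/145)
D = (4, -7/2)
F = (5, -7)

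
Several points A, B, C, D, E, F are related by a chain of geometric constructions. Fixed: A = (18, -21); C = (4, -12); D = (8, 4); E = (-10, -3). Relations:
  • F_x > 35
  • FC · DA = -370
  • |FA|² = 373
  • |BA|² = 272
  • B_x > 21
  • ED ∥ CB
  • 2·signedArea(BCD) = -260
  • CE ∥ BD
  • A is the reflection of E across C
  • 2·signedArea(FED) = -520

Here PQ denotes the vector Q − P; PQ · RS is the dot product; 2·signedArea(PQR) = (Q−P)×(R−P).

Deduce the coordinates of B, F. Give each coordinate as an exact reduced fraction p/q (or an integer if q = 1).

B = (22, -5)
F = (36, -14)

1. B_x = 22  [CE ∥ BD ∩ ED ∥ CB]
2. B_y = -5  [CE ∥ BD ∩ ED ∥ CB]
   → B = (22, -5)
3. F_x = 36  [FC · DA = -370 ∩ 2·signedArea(FED) = -520]
4. F_y = -14  [FC · DA = -370 ∩ 2·signedArea(FED) = -520]
   → F = (36, -14)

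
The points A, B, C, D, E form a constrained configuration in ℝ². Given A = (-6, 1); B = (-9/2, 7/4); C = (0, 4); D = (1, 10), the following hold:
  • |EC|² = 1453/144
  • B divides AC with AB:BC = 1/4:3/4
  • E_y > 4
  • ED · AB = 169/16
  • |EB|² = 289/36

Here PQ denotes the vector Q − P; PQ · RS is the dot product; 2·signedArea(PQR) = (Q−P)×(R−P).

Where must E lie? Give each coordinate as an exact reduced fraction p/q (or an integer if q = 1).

1. E_x = -19/6  [line -3/2·x + -3/4·y + -25/16 = 0 ∩ |EB|² = 289/36]
2. E_y = 17/4  [line -3/2·x + -3/4·y + -25/16 = 0 ∩ |EB|² = 289/36]
   → E = (-19/6, 17/4)

E = (-19/6, 17/4)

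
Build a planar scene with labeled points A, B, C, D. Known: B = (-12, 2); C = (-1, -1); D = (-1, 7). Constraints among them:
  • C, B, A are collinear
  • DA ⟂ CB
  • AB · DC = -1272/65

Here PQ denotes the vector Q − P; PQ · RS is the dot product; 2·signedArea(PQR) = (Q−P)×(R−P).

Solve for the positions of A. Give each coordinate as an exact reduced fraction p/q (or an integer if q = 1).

1. A_x = -197/65  [C, B, A are collinear ∩ DA ⟂ CB]
2. A_y = -29/65  [C, B, A are collinear ∩ DA ⟂ CB]
   → A = (-197/65, -29/65)

A = (-197/65, -29/65)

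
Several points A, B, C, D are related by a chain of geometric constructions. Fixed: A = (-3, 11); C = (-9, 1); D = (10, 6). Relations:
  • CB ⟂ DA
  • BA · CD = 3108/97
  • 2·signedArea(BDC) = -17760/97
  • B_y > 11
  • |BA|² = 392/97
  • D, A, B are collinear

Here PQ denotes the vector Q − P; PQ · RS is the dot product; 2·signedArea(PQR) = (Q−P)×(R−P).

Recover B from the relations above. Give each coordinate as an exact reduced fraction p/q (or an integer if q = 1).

B = (-473/97, 1137/97)

1. B_x = -473/97  [D, A, B are collinear ∩ CB ⟂ DA]
2. B_y = 1137/97  [D, A, B are collinear ∩ CB ⟂ DA]
   → B = (-473/97, 1137/97)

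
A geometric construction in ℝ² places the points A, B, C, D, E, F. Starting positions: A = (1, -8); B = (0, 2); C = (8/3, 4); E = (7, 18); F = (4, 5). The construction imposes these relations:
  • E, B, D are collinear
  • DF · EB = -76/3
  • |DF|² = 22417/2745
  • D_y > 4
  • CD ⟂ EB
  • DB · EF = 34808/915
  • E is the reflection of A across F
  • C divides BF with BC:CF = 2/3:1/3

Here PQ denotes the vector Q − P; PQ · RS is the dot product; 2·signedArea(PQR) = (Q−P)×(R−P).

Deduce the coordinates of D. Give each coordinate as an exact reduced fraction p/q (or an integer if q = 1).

D = (1064/915, 4262/915)

1. D_x = 1064/915  [E, B, D are collinear ∩ CD ⟂ EB]
2. D_y = 4262/915  [E, B, D are collinear ∩ CD ⟂ EB]
   → D = (1064/915, 4262/915)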